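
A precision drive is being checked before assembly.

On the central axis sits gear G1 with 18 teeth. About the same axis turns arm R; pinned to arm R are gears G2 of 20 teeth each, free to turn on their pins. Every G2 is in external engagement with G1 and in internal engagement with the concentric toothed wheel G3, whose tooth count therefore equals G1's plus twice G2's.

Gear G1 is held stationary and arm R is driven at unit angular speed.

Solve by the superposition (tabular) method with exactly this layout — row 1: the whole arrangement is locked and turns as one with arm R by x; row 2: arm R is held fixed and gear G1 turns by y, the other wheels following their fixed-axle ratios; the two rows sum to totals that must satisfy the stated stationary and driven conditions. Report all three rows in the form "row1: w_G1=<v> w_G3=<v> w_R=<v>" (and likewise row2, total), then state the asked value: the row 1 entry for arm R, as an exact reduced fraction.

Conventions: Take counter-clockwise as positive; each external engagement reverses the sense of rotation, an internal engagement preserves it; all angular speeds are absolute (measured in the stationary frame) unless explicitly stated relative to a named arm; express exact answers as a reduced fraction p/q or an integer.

row1: w_G1=1 w_G3=1 w_R=1
row2: w_G1=-1 w_G3=9/29 w_R=0
total: w_G1=0 w_G3=38/29 w_R=1
asked value: 1

planetary set (18T centre, 20T on arm, 58T internal) — Willis relation
row 1 (train locked, turned with arm): all members turn x
row 2 (arm held, sun turns y): ω_ring = −(18/58)·y, ω_arm = 0
boundary: total ω_sun = x + y = 0 and total ω_arm = x = 1  ⇒  y = -1, x = 1
row 2 ring = −(18/58)·(-1) = 9/29
totals (row 1 + row 2): sun 1 + (-1) = 0, ring 1 + 9/29 = 38/29, arm 1 + 0 = 1
asked cell (row1, arm) = 1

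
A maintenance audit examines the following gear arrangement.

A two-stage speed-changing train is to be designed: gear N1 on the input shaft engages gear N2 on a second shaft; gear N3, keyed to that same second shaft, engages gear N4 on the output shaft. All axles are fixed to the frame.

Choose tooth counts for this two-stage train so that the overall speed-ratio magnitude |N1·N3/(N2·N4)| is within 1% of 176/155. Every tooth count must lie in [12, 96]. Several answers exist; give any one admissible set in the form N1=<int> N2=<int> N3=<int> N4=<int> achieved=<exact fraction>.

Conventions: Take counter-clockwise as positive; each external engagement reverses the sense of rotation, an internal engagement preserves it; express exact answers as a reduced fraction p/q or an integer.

design class (target 176/155): fixed-axis compound train
target = 176/155 in lowest terms: an exact hit needs N1·N3 = k·176 and N2·N4 = k·155 for one integer k, every count in [12, 96]; additionally prefer no 1:1 stage (N1 ≠ N2, N3 ≠ N4)
k = 1…2: no 1:1-free in-range split of k·176 and k·155 into factor pairs; take k = 3
k = 3: N1·N3 = 528 = 12·44, N2·N4 = 465 = 15·31
achieved = 12·44/(15·31) = 176/155; |achieved − target| = 0 ≤ 44/3875 ✓

N1=12 N2=15 N3=44 N4=31 achieved=176/155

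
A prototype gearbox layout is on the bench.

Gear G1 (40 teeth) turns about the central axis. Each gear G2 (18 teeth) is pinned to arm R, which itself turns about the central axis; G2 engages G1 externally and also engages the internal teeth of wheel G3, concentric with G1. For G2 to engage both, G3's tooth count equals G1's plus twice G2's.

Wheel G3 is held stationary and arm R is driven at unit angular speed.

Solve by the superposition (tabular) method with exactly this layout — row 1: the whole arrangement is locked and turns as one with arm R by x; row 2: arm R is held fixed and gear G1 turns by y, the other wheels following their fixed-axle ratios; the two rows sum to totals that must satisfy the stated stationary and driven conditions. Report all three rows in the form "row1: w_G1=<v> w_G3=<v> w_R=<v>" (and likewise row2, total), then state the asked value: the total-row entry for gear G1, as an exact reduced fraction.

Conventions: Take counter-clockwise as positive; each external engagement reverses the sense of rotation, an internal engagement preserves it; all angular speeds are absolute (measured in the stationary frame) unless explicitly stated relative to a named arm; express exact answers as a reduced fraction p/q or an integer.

row1: w_G1=1 w_G3=1 w_R=1
row2: w_G1=19/10 w_G3=-1 w_R=0
total: w_G1=29/10 w_G3=0 w_R=1
asked value: 29/10

class = planetary set [G3 = 40+2·18 = 76; Willis about the carrier]
row 1: whole set turns with the arm by x
row 2 — arm fixed, fixed-axis ratios: sun y, ring −(40/76)·y, arm 0
boundary: total ω_ring = x − (40/76)·y = 0 and total ω_arm = x = 1  ⇒  y = 19/10, x = 1
row 2 ring = −(40/76)·19/10 = -1
totals (row 1 + row 2): sun 1 + 19/10 = 29/10, ring 1 + (-1) = 0, arm 1 + 0 = 1
asked cell (total, sun) = 29/10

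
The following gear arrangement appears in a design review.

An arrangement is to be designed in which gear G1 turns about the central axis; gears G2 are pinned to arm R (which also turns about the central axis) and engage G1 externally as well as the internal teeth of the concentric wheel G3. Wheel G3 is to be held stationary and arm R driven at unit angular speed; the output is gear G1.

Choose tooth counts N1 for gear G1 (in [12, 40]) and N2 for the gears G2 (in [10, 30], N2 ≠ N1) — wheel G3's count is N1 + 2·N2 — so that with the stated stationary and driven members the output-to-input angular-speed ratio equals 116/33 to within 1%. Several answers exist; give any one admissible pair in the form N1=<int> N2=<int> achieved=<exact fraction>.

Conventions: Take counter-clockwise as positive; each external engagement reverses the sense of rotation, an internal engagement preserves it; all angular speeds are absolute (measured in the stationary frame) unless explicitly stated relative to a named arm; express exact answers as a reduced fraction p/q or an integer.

design class (target 116/33): planetary set
Willis with ω_ring = 0: ω_sun/ω_arm = (N1+N3)/N1; set equal to 116/33  ⇒  N3/N1 = 116/33 − 1 = 83/33
N3 = N1 + 2·N2  ⇒  N2/N1 = (N3/N1 − 1)/2 = (83/33 − 1)/2 = 25/33
smallest multiple with N1 ≥ 12 and N2 ≥ 10: k = 1  ⇒  N1 = 1·33 = 33, N2 = 1·25 = 25 (N1 ≤ 40, N2 ≤ 30, N2 ≠ N1 ✓), N3 = 33 + 2·25 = 83
check: (N1+N3)/N1 with N1 = 33, N3 = 83 gives 116/33; |achieved − target| = 0 ≤ 29/825 ✓

N1=33 N2=25 achieved=116/33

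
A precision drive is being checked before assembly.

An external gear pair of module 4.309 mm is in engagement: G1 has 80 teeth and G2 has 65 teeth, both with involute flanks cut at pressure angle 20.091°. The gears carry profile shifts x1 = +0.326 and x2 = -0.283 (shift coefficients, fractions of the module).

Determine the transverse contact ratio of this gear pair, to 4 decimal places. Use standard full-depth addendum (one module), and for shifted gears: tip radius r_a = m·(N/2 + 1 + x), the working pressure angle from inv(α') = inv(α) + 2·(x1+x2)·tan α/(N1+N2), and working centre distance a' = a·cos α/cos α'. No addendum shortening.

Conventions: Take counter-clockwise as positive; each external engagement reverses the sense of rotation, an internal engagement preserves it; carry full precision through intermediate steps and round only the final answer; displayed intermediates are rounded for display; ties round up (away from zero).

class = single-mesh tooth geometry [involute pair 80T × 65T, m = 4.309]
base radii: r_b1 = 161.871588, r_b2 = 131.520665
tip radii: r_a1 = 178.073734, r_a2 = 143.132053
inv(α') = inv(20.091°) + 2·(+0.326-0.283)·tan α/(80+65) = 0.01533277  ⇒  α' = 20.18344°
a' = a·cos α / cos α' = 312.4025·cos 20.091°/cos 20.18344° = 312.587379
action lengths: √(r_a1²−r_b1²) = 74.214849, √(r_a2²−r_b2²) = 56.472111
base pitch p_b = π·m·cos α = 12.713365
CR = (74.214849 + 56.472111 − 312.587379·sin 20.18344°)/12.713365 = 1.796211
contact ratio ≈ 1.7962

1.7962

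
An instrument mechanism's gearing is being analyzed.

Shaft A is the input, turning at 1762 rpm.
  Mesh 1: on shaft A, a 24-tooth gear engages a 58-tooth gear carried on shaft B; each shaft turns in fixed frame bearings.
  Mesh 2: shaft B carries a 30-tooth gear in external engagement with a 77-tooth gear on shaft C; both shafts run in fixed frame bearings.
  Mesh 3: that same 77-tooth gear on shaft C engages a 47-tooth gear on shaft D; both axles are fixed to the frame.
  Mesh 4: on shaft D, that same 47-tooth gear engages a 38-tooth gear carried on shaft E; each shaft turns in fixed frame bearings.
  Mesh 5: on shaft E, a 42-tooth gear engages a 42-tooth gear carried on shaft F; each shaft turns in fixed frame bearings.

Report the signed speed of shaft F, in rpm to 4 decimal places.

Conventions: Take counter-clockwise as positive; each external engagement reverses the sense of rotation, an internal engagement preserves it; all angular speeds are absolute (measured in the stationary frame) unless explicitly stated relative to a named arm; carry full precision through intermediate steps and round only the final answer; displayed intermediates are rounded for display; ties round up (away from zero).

-575.6080 rpm

5-mesh fixed-axis compound train (all bearings frame-fixed)
mesh 1 [24T→58T]: ω = 1762.0000×24/58 = 729.1034 rpm, sense flips to −
mesh 2 [30T→77T]: ω = 729.1034×30/77 = 284.0663 rpm, sense flips to +
mesh 3 [77T→47T]: ω = 284.0663×77/47 = 465.3852 rpm, sense flips to −
mesh 4 [47T→38T]: ω = 465.3852×47/38 = 575.6080 rpm, sense flips to +
mesh 5 [42T→42T]: ω = 575.6080×42/42 = 575.6080 rpm, sense flips to −
signed output speed = -575.6080 rpm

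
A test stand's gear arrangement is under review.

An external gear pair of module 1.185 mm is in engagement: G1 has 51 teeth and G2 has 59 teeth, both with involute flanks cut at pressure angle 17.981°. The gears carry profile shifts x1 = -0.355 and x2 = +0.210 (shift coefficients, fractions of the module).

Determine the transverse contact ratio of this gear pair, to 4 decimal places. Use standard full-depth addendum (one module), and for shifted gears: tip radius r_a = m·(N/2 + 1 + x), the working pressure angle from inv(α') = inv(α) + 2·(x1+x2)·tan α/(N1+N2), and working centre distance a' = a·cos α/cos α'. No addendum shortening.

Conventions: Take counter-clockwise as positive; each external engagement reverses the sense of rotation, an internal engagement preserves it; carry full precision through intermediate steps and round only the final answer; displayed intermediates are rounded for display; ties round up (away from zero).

1.9229

class = single-mesh tooth geometry [involute pair 51T × 59T, m = 1.185]
base radii: r_b1 = 28.741645, r_b2 = 33.250139
tip radii: r_a1 = 30.981825, r_a2 = 36.391350
inv(α') = inv(17.981°) + 2·(-0.355+0.210)·tan α/(51+59) = 0.00986982  ⇒  α' = 17.50210°
a' = a·cos α / cos α' = 65.1750·cos 17.981°/cos 17.50210° = 65.000943
action lengths: √(r_a1²−r_b1²) = 11.566819, √(r_a2²−r_b2²) = 14.790492
base pitch p_b = π·m·cos α = 3.540962
CR = (11.566819 + 14.790492 − 65.000943·sin 17.50210°)/3.540962 = 1.922888
contact ratio ≈ 1.9229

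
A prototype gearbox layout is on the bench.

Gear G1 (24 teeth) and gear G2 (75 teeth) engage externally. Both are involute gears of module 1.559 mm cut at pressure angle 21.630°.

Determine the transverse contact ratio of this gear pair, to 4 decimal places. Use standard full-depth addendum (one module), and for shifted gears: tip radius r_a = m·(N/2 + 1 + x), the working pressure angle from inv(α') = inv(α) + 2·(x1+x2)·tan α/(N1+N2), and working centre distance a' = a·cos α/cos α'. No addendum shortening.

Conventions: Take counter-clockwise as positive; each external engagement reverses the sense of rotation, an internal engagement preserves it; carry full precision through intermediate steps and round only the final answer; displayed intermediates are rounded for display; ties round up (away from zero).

single-mesh involute tooth geometry (24T engaging 75T at module 1.559)
base radii: r_b1 = 17.390650, r_b2 = 54.345782
tip radii: r_a1 = 20.267000, r_a2 = 60.021500
no profile shift: α' = α, a' = a
action lengths: √(r_a1²−r_b1²) = 10.407525, √(r_a2²−r_b2²) = 25.477764
base pitch p_b = π·m·cos α = 4.552862
CR = (10.407525 + 25.477764 − 77.170500·sin 21.63000°)/4.552862 = 1.633998
contact ratio ≈ 1.6340

1.6340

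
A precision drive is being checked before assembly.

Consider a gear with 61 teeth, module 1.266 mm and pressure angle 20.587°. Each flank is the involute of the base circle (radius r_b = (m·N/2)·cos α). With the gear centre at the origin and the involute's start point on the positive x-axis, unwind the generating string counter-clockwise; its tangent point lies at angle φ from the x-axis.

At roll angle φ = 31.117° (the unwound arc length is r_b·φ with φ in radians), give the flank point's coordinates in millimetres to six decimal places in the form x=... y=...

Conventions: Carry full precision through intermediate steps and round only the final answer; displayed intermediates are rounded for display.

x=41.091282 y=1.873760

topology: single-mesh involute geometry — m = 1.266, N = 61
pitch radius r_p = m·N/2 = 1.266·61/2 = 38.613000
base radius r_b = r_p·cos α = 38.613000·cos 20.587° = 36.147148
roll angle φ = 31.117° = 0.54309410 rad
x = r_b·(cos φ + φ·sin φ) = 41.091282
y = r_b·(sin φ − φ·cos φ) = 1.873760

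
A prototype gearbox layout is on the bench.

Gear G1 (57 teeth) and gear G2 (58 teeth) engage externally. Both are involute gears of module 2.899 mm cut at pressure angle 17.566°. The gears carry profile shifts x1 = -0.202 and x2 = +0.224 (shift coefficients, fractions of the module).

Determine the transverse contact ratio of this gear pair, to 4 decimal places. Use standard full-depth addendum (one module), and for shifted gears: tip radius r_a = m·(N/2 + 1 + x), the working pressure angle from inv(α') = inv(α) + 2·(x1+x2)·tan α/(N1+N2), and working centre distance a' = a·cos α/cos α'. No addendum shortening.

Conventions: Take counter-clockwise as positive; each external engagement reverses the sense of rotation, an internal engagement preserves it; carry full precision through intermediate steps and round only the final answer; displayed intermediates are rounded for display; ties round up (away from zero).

recognized (one external pair, fixed centres): single-mesh tooth geometry, m = 2.899, N1 = 57, N2 = 58
base radii: r_b1 = 78.768854, r_b2 = 80.150763
tip radii: r_a1 = 84.934902, r_a2 = 87.619376
inv(α') = inv(17.566°) + 2·(-0.202+0.224)·tan α/(57+58) = 0.01010227  ⇒  α' = 17.63496°
a' = a·cos α / cos α' = 166.6925·cos 17.566°/cos 17.63496° = 166.756157
action lengths: √(r_a1²−r_b1²) = 31.771139, √(r_a2²−r_b2²) = 35.397884
base pitch p_b = π·m·cos α = 8.682795
CR = (31.771139 + 35.397884 − 166.756157·sin 17.63496°)/8.682795 = 1.917586
contact ratio ≈ 1.9176

1.9176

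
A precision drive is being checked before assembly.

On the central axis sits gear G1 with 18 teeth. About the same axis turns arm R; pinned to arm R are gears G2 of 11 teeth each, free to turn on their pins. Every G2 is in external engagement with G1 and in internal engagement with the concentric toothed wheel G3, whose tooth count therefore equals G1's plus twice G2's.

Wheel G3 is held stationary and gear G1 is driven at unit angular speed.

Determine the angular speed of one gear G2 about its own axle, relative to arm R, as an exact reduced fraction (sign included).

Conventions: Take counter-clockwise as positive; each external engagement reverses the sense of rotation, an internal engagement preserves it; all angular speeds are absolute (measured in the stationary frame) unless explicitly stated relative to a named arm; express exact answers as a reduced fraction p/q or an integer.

-360/319

topology: planetary set — G1 18T / G2 11T / G3 40T, arm = carrier (Willis)
ring teeth: 18 + 2·11 = 40
18(ω_sun−ω_arm) = −40(ω_ring−ω_arm),  ω_ring = 0, ω_sun = 1
18(1−ω_arm) = −40(0−ω_arm)  ⇒  58·ω_arm = 18  ⇒  ω_arm = 9/29
sun–planet mesh: 18·(1−9/29) = −11·(ω_p−ω_arm)  ⇒  ω_p−ω_arm = -360/319
exact speed ratio = -360/319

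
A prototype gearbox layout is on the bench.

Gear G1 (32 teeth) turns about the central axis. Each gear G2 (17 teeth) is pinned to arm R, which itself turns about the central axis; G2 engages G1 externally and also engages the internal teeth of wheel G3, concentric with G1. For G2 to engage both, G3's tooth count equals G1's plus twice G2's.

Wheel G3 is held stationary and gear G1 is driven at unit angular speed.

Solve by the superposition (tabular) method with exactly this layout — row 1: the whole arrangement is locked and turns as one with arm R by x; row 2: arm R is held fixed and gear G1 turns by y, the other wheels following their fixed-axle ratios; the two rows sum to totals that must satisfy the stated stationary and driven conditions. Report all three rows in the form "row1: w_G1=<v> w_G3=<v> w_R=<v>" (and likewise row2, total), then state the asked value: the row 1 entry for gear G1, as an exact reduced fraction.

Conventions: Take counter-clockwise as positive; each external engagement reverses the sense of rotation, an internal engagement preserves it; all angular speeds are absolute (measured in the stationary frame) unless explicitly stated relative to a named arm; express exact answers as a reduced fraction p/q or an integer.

row1: w_G1=16/49 w_G3=16/49 w_R=16/49
row2: w_G1=33/49 w_G3=-16/49 w_R=0
total: w_G1=1 w_G3=0 w_R=16/49
asked value: 16/49

class = planetary set [G3 = 32+2·17 = 66; Willis about the carrier]
row 1: whole set turns with the arm by x
row 2 (arm held, sun turns y): ω_ring = −(32/66)·y, ω_arm = 0
boundary: total ω_ring = x − (32/66)·y = 0 and total ω_sun = x + y = 1  ⇒  y = 33/49, x = 16/49
row 2 ring = −(32/66)·33/49 = -16/49
totals (row 1 + row 2): sun 16/49 + 33/49 = 1, ring 16/49 + (-16/49) = 0, arm 16/49 + 0 = 16/49
asked cell (row1, sun) = 16/49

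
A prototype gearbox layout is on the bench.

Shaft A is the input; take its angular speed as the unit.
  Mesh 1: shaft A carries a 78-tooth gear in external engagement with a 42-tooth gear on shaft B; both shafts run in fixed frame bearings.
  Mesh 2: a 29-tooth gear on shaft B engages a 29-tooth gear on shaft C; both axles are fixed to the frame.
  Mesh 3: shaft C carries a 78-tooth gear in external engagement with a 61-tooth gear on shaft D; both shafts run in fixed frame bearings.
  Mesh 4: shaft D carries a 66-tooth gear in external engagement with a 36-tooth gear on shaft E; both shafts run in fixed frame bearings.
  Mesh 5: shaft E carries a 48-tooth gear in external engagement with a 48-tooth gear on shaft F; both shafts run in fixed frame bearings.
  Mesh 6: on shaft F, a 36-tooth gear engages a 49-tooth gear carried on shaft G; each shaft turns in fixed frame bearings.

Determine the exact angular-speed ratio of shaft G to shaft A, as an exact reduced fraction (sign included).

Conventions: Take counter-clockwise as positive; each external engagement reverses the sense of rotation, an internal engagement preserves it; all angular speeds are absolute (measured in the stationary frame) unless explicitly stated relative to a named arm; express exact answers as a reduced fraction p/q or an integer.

66924/20923

class = fixed-axis compound train [6 meshes; 6 ratios multiply, 6 sense flips]
mesh 1 [78T→42T]: running ratio 13/7, sense −
mesh 2 [29T→29T]: running ratio 13/7, sense +
mesh 3 [78T→61T]: running ratio 1014/427, sense −
mesh 4 [66T→36T]: running ratio 1859/427, sense +
mesh 5 [48T→48T]: running ratio 1859/427, sense −
mesh 6 [36T→49T]: running ratio 66924/20923, sense +
ω_out/ω_in = 66924/20923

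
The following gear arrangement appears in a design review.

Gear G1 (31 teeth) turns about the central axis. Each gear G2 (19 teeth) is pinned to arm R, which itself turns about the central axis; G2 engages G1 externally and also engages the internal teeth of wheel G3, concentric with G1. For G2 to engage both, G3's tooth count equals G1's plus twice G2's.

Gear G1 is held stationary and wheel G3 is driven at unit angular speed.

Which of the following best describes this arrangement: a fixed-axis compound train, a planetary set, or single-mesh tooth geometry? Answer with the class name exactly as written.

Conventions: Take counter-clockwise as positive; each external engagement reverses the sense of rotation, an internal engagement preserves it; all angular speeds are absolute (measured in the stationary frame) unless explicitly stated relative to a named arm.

planetary set

class = planetary set [G3 = 31+2·19 = 69; Willis about the carrier]
classification: planetary set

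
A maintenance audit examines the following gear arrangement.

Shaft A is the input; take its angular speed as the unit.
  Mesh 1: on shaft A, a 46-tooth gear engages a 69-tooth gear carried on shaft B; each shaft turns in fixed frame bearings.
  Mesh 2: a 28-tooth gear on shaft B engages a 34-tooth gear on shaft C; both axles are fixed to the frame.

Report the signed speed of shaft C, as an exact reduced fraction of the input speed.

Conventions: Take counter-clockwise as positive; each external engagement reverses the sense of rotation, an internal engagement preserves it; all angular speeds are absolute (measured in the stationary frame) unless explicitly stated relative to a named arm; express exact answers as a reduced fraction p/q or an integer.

2-mesh fixed-axis compound train (all bearings frame-fixed)
mesh 1 [46T→69T]: |ω|/ω_in = 1×46/69 = 2/3, sense flips to −
mesh 2 [28T→34T]: |ω|/ω_in = (2/3)×28/34 = 28/51, sense flips to +
signed output speed (× input speed) = 28/51

28/51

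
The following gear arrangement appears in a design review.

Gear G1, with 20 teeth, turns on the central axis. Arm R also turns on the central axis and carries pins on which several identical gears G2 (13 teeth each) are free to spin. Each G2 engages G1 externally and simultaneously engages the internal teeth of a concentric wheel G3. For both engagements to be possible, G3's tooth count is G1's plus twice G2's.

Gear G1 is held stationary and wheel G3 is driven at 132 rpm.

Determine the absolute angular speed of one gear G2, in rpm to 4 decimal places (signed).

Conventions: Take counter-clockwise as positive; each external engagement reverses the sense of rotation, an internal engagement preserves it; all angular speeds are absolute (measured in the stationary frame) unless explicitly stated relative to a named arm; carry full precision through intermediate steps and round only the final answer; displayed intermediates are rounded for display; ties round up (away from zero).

class = planetary set [G3 = 20+2·13 = 46; Willis about the carrier]
normalise by the input: solve with ω_ring = 1, then scale by 132 rpm
ring teeth: 20 + 2·13 = 46
20(ω_sun−ω_arm) = −46(ω_ring−ω_arm),  ω_sun = 0, ω_ring = 1
20(0−ω_arm) = −46(1−ω_arm)  ⇒  66·ω_arm = 46  ⇒  ω_arm = 23/33
sun–planet mesh: 20·(0−23/33) = −13·(ω_p−ω_arm)  ⇒  ω_p−ω_arm = 460/429
ω_p = 23/33 + 460/429 = 23/13
scale: ω_p = 23/13 × 132 rpm = +233.5385 rpm

+233.5385 rpm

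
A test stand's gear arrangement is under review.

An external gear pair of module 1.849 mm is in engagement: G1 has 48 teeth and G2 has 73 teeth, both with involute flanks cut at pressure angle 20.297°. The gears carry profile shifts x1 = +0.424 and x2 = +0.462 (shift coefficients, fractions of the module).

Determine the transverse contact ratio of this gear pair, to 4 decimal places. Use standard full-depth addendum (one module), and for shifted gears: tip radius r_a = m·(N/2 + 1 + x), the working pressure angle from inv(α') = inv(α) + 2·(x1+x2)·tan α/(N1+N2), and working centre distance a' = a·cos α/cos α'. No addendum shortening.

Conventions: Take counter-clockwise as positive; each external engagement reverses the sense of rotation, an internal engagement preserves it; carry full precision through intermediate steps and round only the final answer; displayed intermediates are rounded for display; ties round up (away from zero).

topology: single-mesh involute geometry — m = 1.849, 48T/73T pair
base radii: r_b1 = 41.620565, r_b2 = 63.297943
tip radii: r_a1 = 47.008976, r_a2 = 70.191738
inv(α') = inv(20.297°) + 2·(+0.424+0.462)·tan α/(48+73) = 0.02101857  ⇒  α' = 22.33302°
a' = a·cos α / cos α' = 111.8645·cos 20.297°/cos 22.33302° = 113.426535
action lengths: √(r_a1²−r_b1²) = 21.853429, √(r_a2²−r_b2²) = 30.335630
base pitch p_b = π·m·cos α = 5.448119
CR = (21.853429 + 30.335630 − 113.426535·sin 22.33302°)/5.448119 = 1.668133
contact ratio ≈ 1.6681

1.6681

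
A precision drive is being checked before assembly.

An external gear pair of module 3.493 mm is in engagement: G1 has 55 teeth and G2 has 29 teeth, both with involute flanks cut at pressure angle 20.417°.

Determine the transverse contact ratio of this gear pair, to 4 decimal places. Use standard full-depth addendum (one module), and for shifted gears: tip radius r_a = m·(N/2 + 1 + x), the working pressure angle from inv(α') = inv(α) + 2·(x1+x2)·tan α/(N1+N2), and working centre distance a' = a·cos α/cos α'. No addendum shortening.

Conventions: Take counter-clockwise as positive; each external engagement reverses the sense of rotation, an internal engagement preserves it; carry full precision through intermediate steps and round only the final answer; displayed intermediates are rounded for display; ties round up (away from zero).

1.6883

class = single-mesh tooth geometry [involute pair 55T × 29T, m = 3.493]
base radii: r_b1 = 90.023026, r_b2 = 47.466687
tip radii: r_a1 = 99.550500, r_a2 = 54.141500
no profile shift: α' = α, a' = a
action lengths: √(r_a1²−r_b1²) = 42.498904, √(r_a2²−r_b2²) = 26.042575
base pitch p_b = π·m·cos α = 10.284206
CR = (42.498904 + 26.042575 − 146.706000·sin 20.41700°)/10.284206 = 1.688324
contact ratio ≈ 1.6883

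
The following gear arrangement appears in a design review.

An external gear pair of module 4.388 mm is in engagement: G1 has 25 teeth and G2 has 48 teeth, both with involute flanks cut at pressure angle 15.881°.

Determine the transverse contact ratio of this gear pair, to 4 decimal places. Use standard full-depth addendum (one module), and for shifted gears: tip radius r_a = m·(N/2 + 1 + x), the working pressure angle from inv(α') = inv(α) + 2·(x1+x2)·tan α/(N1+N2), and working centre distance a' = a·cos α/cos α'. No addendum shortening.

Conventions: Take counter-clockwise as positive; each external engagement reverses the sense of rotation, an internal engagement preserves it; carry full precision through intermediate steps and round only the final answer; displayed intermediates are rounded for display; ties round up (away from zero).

recognized (one external pair, fixed centres): single-mesh tooth geometry, m = 4.388, N1 = 25, N2 = 48
base radii: r_b1 = 52.756491, r_b2 = 101.292463
tip radii: r_a1 = 59.238000, r_a2 = 109.700000
no profile shift: α' = α, a' = a
action lengths: √(r_a1²−r_b1²) = 26.942407, √(r_a2²−r_b2²) = 42.118013
base pitch p_b = π·m·cos α = 13.259152
CR = (26.942407 + 42.118013 − 160.162000·sin 15.88100°)/13.259152 = 1.903112
contact ratio ≈ 1.9031

1.9031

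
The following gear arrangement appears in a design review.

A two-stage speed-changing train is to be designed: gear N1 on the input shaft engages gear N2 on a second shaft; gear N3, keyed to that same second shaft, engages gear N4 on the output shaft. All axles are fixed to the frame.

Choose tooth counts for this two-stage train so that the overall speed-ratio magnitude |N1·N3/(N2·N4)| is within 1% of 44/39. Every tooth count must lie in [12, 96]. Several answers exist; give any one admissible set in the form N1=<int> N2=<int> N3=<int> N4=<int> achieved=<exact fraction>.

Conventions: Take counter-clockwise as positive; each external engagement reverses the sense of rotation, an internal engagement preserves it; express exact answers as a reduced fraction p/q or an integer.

2-stage fixed-axis compound train for ratio 44/39
target = 44/39 in lowest terms: an exact hit needs N1·N3 = k·44 and N2·N4 = k·39 for one integer k, every count in [12, 96]; additionally prefer no 1:1 stage (N1 ≠ N2, N3 ≠ N4)
k = 1…5: no 1:1-free in-range split of k·44 and k·39 into factor pairs; take k = 6
k = 6: N1·N3 = 264 = 12·22, N2·N4 = 234 = 13·18
achieved = 12·22/(13·18) = 44/39; |achieved − target| = 0 ≤ 11/975 ✓

N1=12 N2=13 N3=22 N4=18 achieved=44/39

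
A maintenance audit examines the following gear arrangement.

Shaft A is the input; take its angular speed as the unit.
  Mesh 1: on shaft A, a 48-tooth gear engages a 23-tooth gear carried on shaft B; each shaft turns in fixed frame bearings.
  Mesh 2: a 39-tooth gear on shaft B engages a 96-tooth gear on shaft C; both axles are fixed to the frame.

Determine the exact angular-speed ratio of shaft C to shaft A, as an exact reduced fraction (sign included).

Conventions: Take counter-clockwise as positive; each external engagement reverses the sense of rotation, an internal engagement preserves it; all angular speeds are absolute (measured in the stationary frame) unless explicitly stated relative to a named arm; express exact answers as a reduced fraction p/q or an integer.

class = fixed-axis compound train [2 meshes; 2 ratios multiply, 2 sense flips]
mesh 1 [48T→23T]: running ratio 48/23, sense −
mesh 2 [39T→96T]: running ratio 39/46, sense +
ω_out/ω_in = 39/46

39/46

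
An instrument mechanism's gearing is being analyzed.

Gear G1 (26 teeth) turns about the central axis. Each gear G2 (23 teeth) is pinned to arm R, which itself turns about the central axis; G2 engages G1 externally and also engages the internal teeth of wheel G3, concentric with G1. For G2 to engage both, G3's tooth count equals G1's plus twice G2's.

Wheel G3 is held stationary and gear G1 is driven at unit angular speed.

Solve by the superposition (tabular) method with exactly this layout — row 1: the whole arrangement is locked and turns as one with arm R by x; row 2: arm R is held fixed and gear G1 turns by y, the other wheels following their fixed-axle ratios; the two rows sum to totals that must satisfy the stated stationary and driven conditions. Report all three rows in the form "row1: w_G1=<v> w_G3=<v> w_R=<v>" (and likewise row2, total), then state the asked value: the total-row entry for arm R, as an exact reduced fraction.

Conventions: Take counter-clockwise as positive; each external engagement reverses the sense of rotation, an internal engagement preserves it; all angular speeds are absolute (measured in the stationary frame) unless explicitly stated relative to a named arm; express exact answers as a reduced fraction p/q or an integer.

row1: w_G1=13/49 w_G3=13/49 w_R=13/49
row2: w_G1=36/49 w_G3=-13/49 w_R=0
total: w_G1=1 w_G3=0 w_R=13/49
asked value: 13/49

planetary set (26T centre, 23T on arm, 72T internal) — Willis relation
row 1 — lock + rotate with arm: ω_sun = ω_ring = ω_arm = x
row 2 (arm held, sun turns y): ω_ring = −(26/72)·y, ω_arm = 0
boundary: total ω_ring = x − (26/72)·y = 0 and total ω_sun = x + y = 1  ⇒  y = 36/49, x = 13/49
row 2 ring = −(26/72)·36/49 = -13/49
totals (row 1 + row 2): sun 13/49 + 36/49 = 1, ring 13/49 + (-13/49) = 0, arm 13/49 + 0 = 13/49
asked cell (total, arm) = 13/49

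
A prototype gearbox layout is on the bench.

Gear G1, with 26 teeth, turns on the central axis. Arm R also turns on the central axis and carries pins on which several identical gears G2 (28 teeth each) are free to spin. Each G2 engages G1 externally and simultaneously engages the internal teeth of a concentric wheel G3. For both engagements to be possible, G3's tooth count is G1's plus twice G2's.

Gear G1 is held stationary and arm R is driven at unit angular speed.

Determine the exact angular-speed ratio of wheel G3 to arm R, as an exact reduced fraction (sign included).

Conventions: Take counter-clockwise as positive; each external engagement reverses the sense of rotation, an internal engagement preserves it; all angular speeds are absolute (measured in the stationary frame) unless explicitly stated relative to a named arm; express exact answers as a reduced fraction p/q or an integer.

recognized (axles ride arm R): planetary set, 26/28/82 teeth
ring teeth: 26 + 2·28 = 82
26(ω_sun−ω_arm) = −82(ω_ring−ω_arm),  ω_sun = 0, ω_arm = 1
ω_ring = 1 − (26/82)(0−1) = 54/41
ω_out/ω_in = 54/41

54/41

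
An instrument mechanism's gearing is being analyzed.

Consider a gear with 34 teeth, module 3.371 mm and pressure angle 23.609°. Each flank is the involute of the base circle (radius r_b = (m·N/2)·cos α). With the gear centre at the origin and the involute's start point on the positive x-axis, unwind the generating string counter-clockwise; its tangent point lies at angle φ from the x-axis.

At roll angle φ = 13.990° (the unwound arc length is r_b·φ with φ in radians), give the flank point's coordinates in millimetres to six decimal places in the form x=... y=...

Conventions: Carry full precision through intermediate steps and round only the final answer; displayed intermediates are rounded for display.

x=54.052469 y=0.253290

recognized (one wheel, involute flank): single-mesh tooth geometry, m = 3.371, N = 34
pitch radius r_p = m·N/2 = 3.371·34/2 = 57.307000
base radius r_b = r_p·cos α = 57.307000·cos 23.609° = 52.510394
roll angle φ = 13.990° = 0.24417156 rad
x = r_b·(cos φ + φ·sin φ) = 54.052469
y = r_b·(sin φ − φ·cos φ) = 0.253290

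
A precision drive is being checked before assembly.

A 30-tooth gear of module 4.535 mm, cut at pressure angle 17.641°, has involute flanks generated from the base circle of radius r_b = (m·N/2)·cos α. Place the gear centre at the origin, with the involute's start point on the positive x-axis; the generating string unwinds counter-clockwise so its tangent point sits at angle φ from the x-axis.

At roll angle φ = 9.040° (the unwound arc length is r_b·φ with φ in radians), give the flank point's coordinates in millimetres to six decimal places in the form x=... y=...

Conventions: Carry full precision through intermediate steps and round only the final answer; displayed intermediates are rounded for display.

class = single-mesh tooth geometry [base-circle involute, m = 4.535, 30T]
pitch radius r_p = m·N/2 = 4.535·30/2 = 68.025000
base radius r_b = r_p·cos α = 68.025000·cos 17.641° = 64.826060
roll angle φ = 9.040° = 0.15777776 rad
x = r_b·(cos φ + φ·sin φ) = 65.627929
y = r_b·(sin φ − φ·cos φ) = 0.084661

x=65.627929 y=0.084661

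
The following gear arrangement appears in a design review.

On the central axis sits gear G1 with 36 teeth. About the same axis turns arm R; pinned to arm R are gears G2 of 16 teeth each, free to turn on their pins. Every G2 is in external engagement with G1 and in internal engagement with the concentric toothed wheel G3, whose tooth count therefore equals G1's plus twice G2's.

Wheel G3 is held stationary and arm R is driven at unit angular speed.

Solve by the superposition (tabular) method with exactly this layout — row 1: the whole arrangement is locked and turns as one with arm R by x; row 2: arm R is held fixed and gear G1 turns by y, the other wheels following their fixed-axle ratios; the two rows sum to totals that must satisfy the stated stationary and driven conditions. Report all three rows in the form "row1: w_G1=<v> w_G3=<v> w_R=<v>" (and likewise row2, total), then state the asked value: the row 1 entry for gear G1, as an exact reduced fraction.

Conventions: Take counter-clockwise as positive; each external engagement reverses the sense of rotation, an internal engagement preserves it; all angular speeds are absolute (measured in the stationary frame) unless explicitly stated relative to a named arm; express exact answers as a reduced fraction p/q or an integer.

topology: planetary set — G1 36T / G2 16T / G3 68T, arm = carrier (Willis)
row 1: whole set turns with the arm by x
superposition row 2 [arm held]: sun y, ring −(36/68)·y, arm 0
boundary: total ω_ring = x − (36/68)·y = 0 and total ω_arm = x = 1  ⇒  y = 17/9, x = 1
row 2 ring = −(36/68)·17/9 = -1
totals (row 1 + row 2): sun 1 + 17/9 = 26/9, ring 1 + (-1) = 0, arm 1 + 0 = 1
asked cell (row1, sun) = 1

row1: w_G1=1 w_G3=1 w_R=1
row2: w_G1=17/9 w_G3=-1 w_R=0
total: w_G1=26/9 w_G3=0 w_R=1
asked value: 1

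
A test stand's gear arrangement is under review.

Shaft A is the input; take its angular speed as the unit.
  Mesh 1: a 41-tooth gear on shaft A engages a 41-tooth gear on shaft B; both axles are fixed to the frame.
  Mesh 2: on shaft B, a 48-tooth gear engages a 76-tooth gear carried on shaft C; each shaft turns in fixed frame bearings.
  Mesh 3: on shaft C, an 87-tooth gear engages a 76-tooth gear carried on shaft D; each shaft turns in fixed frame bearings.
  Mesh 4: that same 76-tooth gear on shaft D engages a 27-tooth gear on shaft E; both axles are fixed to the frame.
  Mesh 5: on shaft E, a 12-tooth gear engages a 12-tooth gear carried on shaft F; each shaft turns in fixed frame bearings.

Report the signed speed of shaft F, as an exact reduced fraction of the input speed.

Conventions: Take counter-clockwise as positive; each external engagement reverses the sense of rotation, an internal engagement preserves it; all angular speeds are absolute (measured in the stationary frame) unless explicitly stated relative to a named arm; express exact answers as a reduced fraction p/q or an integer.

5-mesh fixed-axis compound train (all bearings frame-fixed)
mesh 1 [41T→41T]: |ω|/ω_in = 1×41/41 = 1, sense flips to −
mesh 2 [48T→76T]: |ω|/ω_in = 1×48/76 = 12/19, sense flips to +
mesh 3 [87T→76T]: |ω|/ω_in = (12/19)×87/76 = 261/361, sense flips to −
mesh 4 [76T→27T]: |ω|/ω_in = (261/361)×76/27 = 116/57, sense flips to +
mesh 5 [12T→12T]: |ω|/ω_in = (116/57)×12/12 = 116/57, sense flips to −
signed output speed (× input speed) = -116/57

-116/57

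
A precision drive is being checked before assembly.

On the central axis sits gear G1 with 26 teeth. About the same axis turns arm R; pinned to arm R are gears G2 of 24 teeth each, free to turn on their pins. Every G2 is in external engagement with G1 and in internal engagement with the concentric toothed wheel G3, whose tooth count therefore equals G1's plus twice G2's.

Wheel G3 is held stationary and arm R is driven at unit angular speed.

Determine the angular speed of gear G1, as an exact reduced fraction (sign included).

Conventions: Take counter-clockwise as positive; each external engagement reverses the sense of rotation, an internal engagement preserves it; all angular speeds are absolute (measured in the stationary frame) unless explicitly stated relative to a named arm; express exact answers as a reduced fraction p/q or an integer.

50/13

class = planetary set [G3 = 26+2·24 = 74; Willis about the carrier]
ring teeth: 26 + 2·24 = 74
26(ω_sun−ω_arm) = −74(ω_ring−ω_arm),  ω_ring = 0, ω_arm = 1
ω_sun = 1 − (74/26)(0−1) = 50/13
exact speed ratio = 50/13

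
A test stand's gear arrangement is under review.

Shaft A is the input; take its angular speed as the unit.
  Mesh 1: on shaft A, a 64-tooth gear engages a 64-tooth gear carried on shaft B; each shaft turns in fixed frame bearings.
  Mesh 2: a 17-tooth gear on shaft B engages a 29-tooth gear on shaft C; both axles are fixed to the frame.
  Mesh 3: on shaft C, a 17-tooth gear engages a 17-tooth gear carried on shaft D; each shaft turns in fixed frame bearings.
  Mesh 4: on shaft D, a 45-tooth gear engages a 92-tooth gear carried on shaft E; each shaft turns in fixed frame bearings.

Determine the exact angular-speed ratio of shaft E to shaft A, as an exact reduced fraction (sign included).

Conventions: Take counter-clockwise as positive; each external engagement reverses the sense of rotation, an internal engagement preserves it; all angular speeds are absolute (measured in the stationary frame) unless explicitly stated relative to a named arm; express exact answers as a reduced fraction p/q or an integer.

class = fixed-axis compound train [4 meshes; 4 ratios multiply, 4 sense flips]
mesh 1 [64T→64T]: running ratio 1, sense −
mesh 2 [17T→29T]: running ratio 17/29, sense +
mesh 3 [17T→17T]: running ratio 17/29, sense −
mesh 4 [45T→92T]: running ratio 765/2668, sense +
ω_out/ω_in = 765/2668

765/2668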